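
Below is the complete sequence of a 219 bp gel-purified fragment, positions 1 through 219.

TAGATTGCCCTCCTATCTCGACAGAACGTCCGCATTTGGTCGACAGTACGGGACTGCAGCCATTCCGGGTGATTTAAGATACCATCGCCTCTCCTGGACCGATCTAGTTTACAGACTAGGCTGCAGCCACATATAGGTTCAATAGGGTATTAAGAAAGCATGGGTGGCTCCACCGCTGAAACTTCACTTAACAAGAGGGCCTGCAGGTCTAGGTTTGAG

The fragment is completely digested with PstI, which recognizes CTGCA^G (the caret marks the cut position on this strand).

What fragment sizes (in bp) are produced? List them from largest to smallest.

80, 67, 58, 14 bp

PstI sites (CTGCAG) start at positions 54, 121, 201.
PstI cuts after base 5 of each site (before the last base), so after positions 58, 125, 205.
Linear molecule, 3 cuts → 4 fragments:
  1–58 → 58 bp
  59–125 → 67 bp
  126–205 → 80 bp
  206–219 → 14 bp
Sorted largest to smallest: 80, 67, 58, 14 bp.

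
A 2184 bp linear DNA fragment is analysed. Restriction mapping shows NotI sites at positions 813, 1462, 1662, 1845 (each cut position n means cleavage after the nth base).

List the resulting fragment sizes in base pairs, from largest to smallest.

Linear molecule, 4 cuts → 5 fragments:
  813 − 0 = 813 bp
  1462 − 813 = 649 bp
  1662 − 1462 = 200 bp
  1845 − 1662 = 183 bp
  2184 − 1845 = 339 bp
Sorted largest to smallest: 813, 649, 339, 200, 183 bp.

813, 649, 339, 200, 183 bp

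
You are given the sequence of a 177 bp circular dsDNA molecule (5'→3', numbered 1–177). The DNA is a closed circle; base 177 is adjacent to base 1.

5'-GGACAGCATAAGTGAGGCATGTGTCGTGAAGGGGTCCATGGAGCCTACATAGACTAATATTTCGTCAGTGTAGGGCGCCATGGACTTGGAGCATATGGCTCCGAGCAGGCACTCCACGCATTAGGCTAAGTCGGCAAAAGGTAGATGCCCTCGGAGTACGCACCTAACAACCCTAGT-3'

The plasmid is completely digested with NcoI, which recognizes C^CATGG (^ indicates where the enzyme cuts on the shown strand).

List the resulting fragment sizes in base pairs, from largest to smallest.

135, 42 bp

NcoI sites (CCATGG) start at positions 36, 78.
NcoI cuts after the first base of each site, so after positions 36, 78.
Circular molecule, 2 cuts → 2 fragments:
  37–78 → 42 bp
  79–177 then 1–36 → 99 + 36 = 135 bp
Sorted largest to smallest: 135, 42 bp.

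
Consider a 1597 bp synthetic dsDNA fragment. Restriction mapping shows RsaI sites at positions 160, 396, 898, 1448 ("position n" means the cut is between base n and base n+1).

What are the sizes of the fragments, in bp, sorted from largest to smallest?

Linear molecule, 4 cuts → 5 fragments:
  160 − 0 = 160 bp
  396 − 160 = 236 bp
  898 − 396 = 502 bp
  1448 − 898 = 550 bp
  1597 − 1448 = 149 bp
Sorted largest to smallest: 550, 502, 236, 160, 149 bp.

550, 502, 236, 160, 149 bp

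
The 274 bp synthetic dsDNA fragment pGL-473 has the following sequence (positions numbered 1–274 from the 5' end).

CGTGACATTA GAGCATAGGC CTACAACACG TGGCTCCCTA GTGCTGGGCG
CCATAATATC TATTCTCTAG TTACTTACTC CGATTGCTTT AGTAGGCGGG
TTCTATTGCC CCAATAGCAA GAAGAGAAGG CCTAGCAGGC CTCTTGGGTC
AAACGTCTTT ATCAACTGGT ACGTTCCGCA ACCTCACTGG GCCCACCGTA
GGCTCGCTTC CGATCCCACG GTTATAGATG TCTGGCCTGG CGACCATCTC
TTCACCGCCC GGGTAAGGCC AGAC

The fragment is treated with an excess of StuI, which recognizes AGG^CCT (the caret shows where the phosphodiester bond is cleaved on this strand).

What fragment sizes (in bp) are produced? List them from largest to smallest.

135, 111, 19, 9 bp

StuI sites (AGGCCT) start at positions 17, 128, 137.
StuI cuts after base 3 of each site, so after positions 19, 130, 139.
Linear molecule, 3 cuts → 4 fragments:
  1–19 → 19 bp
  20–130 → 111 bp
  131–139 → 9 bp
  140–274 → 135 bp
Sorted largest to smallest: 135, 111, 19, 9 bp.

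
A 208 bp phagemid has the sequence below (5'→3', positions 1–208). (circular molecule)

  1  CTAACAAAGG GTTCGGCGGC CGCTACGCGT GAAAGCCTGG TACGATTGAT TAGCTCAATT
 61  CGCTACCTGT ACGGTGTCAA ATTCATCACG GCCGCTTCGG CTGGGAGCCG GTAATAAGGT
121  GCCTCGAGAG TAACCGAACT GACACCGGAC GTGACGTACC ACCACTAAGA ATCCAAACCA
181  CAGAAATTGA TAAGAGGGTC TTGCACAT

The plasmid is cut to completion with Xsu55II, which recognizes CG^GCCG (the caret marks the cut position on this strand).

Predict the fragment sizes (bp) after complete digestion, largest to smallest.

136, 72 bp

Xsu55II sites (CGGCCG) start at positions 17, 89.
Xsu55II cuts after base 2 of each site, so after positions 18, 90.
Circular molecule, 2 cuts → 2 fragments:
  19–90 → 72 bp
  91–208 then 1–18 → 118 + 18 = 136 bp
Sorted largest to smallest: 136, 72 bp.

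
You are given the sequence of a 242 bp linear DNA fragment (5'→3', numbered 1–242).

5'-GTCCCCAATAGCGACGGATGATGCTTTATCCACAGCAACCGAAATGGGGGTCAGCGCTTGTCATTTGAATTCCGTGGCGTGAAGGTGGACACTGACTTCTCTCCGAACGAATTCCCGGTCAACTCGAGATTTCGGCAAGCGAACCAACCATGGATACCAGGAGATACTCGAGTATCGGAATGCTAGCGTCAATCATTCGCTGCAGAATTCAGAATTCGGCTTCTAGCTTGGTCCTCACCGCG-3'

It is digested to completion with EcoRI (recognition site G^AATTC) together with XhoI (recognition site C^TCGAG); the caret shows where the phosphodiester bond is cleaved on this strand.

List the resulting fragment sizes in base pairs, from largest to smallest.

67, 44, 42, 38, 30, 14, 7 bp

EcoRI sites (GAATTC) start at positions 67, 109, 205, 212.
EcoRI cuts after the first base of each site, so after positions 67, 109, 205, 212.
XhoI sites (CTCGAG) start at positions 123, 167.
XhoI cuts after the first base of each site, so after positions 123, 167.
Combined cut positions: 67, 109, 123, 167, 205, 212.
Linear molecule, 6 cuts → 7 fragments:
  1–67 → 67 bp
  68–109 → 42 bp
  110–123 → 14 bp
  124–167 → 44 bp
  168–205 → 38 bp
  206–212 → 7 bp
  213–242 → 30 bp
Sorted largest to smallest: 67, 44, 42, 38, 30, 14, 7 bp.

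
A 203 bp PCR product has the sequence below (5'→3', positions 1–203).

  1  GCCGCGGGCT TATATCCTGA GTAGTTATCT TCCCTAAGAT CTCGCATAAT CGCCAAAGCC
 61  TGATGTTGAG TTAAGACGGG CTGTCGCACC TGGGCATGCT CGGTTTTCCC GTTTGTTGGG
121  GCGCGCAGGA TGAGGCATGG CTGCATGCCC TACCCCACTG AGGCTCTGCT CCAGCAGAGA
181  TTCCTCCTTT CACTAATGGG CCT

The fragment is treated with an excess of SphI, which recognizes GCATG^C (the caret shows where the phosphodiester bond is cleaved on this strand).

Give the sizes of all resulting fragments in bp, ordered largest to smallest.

SphI sites (GCATGC) start at positions 94, 143.
SphI cuts after base 5 of each site (before the last base), so after positions 98, 147.
Linear molecule, 2 cuts → 3 fragments:
  1–98 → 98 bp
  99–147 → 49 bp
  148–203 → 56 bp
Sorted largest to smallest: 98, 56, 49 bp.

98, 56, 49 bp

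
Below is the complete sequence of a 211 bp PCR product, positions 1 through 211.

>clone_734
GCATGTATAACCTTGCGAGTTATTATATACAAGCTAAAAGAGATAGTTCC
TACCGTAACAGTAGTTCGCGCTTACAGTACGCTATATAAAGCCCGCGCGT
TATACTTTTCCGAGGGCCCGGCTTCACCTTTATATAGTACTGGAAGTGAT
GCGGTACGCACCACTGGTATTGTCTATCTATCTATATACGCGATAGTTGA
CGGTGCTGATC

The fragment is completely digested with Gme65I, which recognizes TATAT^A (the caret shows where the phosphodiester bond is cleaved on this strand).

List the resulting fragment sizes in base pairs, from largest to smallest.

Gme65I sites (TATATA) start at positions 24, 83, 131, 183.
Gme65I cuts after base 5 of each site (before the last base), so after positions 28, 87, 135, 187.
Linear molecule, 4 cuts → 5 fragments:
  1–28 → 28 bp
  29–87 → 59 bp
  88–135 → 48 bp
  136–187 → 52 bp
  188–211 → 24 bp
Sorted largest to smallest: 59, 52, 48, 28, 24 bp.

59, 52, 48, 28, 24 bp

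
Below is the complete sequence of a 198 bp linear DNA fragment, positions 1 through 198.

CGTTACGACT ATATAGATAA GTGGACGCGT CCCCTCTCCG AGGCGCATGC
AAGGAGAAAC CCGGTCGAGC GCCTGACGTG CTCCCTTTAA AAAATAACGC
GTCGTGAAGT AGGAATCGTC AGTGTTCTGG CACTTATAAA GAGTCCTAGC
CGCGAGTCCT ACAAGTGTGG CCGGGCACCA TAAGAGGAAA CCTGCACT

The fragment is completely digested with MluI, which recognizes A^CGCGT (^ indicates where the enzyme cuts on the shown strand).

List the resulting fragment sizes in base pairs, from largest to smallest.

MluI sites (ACGCGT) start at positions 25, 97.
MluI cuts after the first base of each site, so after positions 25, 97.
Linear molecule, 2 cuts → 3 fragments:
  1–25 → 25 bp
  26–97 → 72 bp
  98–198 → 101 bp
Sorted largest to smallest: 101, 72, 25 bp.

101, 72, 25 bp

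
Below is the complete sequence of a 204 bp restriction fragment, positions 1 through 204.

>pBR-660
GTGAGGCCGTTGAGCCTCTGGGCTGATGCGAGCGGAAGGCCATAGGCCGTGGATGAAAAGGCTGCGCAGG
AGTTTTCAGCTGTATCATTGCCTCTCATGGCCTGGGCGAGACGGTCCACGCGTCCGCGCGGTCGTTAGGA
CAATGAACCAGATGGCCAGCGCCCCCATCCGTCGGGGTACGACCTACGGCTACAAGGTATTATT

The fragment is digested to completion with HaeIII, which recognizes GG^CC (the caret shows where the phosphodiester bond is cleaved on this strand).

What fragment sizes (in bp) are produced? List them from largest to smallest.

HaeIII sites (GGCC) start at positions 5, 38, 45, 99, 154.
HaeIII cuts after base 2 of each site, so after positions 6, 39, 46, 100, 155.
Linear molecule, 5 cuts → 6 fragments:
  1–6 → 6 bp
  7–39 → 33 bp
  40–46 → 7 bp
  47–100 → 54 bp
  101–155 → 55 bp
  156–204 → 49 bp
Sorted largest to smallest: 55, 54, 49, 33, 7, 6 bp.

55, 54, 49, 33, 7, 6 bp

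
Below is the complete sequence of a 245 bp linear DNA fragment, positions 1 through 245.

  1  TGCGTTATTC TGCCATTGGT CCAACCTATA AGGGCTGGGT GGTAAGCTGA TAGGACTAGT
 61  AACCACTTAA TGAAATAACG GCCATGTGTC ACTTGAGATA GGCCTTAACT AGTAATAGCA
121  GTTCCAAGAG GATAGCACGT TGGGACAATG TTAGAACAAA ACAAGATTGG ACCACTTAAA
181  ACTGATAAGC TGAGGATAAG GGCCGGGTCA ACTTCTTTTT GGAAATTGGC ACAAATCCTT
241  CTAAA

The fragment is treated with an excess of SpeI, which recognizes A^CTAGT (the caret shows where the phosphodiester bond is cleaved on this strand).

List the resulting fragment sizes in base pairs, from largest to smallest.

137, 55, 53 bp

SpeI sites (ACTAGT) start at positions 55, 108.
SpeI cuts after the first base of each site, so after positions 55, 108.
Linear molecule, 2 cuts → 3 fragments:
  1–55 → 55 bp
  56–108 → 53 bp
  109–245 → 137 bp
Sorted largest to smallest: 137, 55, 53 bp.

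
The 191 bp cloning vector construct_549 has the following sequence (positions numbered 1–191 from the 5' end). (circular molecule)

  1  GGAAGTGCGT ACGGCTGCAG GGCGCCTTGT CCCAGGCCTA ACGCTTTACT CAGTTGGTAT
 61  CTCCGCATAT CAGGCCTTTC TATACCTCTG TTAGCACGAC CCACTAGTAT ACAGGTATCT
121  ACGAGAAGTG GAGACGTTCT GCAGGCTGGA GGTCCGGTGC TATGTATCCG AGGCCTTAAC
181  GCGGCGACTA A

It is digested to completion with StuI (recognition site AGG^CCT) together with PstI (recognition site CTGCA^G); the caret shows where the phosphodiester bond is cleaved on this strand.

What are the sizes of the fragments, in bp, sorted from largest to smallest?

StuI sites (AGGCCT) start at positions 34, 72, 171.
StuI cuts after base 3 of each site, so after positions 36, 74, 173.
PstI sites (CTGCAG) start at positions 15, 139.
PstI cuts after base 5 of each site (before the last base), so after positions 19, 143.
Combined cut positions: 19, 36, 74, 143, 173.
Circular molecule, 5 cuts → 5 fragments:
  20–36 → 17 bp
  37–74 → 38 bp
  75–143 → 69 bp
  144–173 → 30 bp
  174–191 then 1–19 → 18 + 19 = 37 bp
Sorted largest to smallest: 69, 38, 37, 30, 17 bp.

69, 38, 37, 30, 17 bp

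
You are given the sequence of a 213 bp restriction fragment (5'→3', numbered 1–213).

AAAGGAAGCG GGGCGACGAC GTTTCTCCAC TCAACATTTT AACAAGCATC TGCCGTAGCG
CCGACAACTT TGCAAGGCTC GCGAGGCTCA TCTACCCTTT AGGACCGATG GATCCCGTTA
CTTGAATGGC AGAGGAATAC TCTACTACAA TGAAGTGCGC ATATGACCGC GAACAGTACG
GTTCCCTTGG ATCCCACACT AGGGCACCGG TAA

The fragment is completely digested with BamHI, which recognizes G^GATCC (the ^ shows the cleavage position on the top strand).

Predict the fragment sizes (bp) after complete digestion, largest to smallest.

BamHI sites (GGATCC) start at positions 110, 189.
BamHI cuts after the first base of each site, so after positions 110, 189.
Linear molecule, 2 cuts → 3 fragments:
  1–110 → 110 bp
  111–189 → 79 bp
  190–213 → 24 bp
Sorted largest to smallest: 110, 79, 24 bp.

110, 79, 24 bp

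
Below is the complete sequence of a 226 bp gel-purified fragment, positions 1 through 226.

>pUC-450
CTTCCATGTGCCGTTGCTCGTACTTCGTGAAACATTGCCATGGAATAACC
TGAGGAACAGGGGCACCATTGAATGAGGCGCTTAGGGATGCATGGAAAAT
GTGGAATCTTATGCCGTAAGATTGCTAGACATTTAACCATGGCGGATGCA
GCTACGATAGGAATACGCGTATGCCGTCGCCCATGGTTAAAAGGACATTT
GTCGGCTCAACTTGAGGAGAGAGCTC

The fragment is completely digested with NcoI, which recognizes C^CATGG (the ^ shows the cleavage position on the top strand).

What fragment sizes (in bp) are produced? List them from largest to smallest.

99, 45, 44, 38 bp

NcoI sites (CCATGG) start at positions 38, 137, 181.
NcoI cuts after the first base of each site, so after positions 38, 137, 181.
Linear molecule, 3 cuts → 4 fragments:
  1–38 → 38 bp
  39–137 → 99 bp
  138–181 → 44 bp
  182–226 → 45 bp
Sorted largest to smallest: 99, 45, 44, 38 bp.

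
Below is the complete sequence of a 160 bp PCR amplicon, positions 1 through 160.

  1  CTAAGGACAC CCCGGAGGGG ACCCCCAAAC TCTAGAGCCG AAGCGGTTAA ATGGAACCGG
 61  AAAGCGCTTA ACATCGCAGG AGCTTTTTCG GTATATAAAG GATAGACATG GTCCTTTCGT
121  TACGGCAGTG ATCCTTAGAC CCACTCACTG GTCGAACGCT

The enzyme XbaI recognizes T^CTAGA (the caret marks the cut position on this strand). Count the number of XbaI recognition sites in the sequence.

TCTAGA occurs starting at position 31.
XbaI cuts at 1 site.

1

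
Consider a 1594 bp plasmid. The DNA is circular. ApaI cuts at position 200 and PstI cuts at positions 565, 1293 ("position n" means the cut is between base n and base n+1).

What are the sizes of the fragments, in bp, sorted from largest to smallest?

728, 501, 365 bp

Combined cut positions (sorted): 200, 565, 1293.
Circular molecule, 3 cuts → 3 fragments:
  565 − 200 = 365 bp
  1293 − 565 = 728 bp
  wrap: 1594 − 1293 + 200 = 501 bp
Sorted largest to smallest: 728, 501, 365 bp.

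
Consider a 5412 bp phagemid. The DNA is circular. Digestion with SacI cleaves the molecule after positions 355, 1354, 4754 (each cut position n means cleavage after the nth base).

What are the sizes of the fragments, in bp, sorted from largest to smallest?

3400, 1013, 999 bp

Circular molecule, 3 cuts → 3 fragments:
  1354 − 355 = 999 bp
  4754 − 1354 = 3400 bp
  wrap: 5412 − 4754 + 355 = 1013 bp
Sorted largest to smallest: 3400, 1013, 999 bp.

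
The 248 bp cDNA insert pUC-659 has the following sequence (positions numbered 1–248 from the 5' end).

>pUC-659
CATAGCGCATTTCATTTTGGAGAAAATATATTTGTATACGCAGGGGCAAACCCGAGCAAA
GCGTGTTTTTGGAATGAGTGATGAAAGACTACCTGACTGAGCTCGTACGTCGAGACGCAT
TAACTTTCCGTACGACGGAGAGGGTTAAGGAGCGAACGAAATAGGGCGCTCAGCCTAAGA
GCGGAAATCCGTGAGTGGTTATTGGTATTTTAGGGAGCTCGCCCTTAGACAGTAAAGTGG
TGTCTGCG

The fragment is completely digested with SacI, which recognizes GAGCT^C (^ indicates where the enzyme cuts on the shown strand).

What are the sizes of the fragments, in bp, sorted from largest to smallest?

SacI sites (GAGCTC) start at positions 99, 215.
SacI cuts after base 5 of each site (before the last base), so after positions 103, 219.
Linear molecule, 2 cuts → 3 fragments:
  1–103 → 103 bp
  104–219 → 116 bp
  220–248 → 29 bp
Sorted largest to smallest: 116, 103, 29 bp.

116, 103, 29 bp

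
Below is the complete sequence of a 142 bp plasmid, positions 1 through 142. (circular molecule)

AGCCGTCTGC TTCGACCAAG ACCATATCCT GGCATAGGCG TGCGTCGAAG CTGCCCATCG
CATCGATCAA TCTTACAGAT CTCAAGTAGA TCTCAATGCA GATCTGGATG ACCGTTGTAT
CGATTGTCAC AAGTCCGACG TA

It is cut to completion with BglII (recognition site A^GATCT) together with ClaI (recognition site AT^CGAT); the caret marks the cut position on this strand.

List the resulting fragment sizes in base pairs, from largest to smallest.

85, 20, 14, 12, 11 bp

BglII sites (AGATCT) start at positions 77, 88, 100.
BglII cuts after the first base of each site, so after positions 77, 88, 100.
ClaI sites (ATCGAT) start at positions 62, 119.
ClaI cuts after base 2 of each site, so after positions 63, 120.
Combined cut positions: 63, 77, 88, 100, 120.
Circular molecule, 5 cuts → 5 fragments:
  64–77 → 14 bp
  78–88 → 11 bp
  89–100 → 12 bp
  101–120 → 20 bp
  121–142 then 1–63 → 22 + 63 = 85 bp
Sorted largest to smallest: 85, 20, 14, 12, 11 bp.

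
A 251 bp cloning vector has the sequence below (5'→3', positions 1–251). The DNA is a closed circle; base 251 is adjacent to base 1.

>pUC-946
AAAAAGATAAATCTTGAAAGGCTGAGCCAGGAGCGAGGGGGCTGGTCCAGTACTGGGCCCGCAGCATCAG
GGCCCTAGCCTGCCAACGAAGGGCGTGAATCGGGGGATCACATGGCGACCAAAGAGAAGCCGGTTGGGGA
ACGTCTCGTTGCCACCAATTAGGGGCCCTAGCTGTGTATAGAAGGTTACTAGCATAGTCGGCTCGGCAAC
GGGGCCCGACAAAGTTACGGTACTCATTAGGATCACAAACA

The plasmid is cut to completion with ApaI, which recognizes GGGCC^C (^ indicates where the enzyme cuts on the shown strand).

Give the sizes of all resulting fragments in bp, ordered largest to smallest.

ApaI sites (GGGCCC) start at positions 55, 70, 163, 212.
ApaI cuts after base 5 of each site (before the last base), so after positions 59, 74, 167, 216.
Circular molecule, 4 cuts → 4 fragments:
  60–74 → 15 bp
  75–167 → 93 bp
  168–216 → 49 bp
  217–251 then 1–59 → 35 + 59 = 94 bp
Sorted largest to smallest: 94, 93, 49, 15 bp.

94, 93, 49, 15 bp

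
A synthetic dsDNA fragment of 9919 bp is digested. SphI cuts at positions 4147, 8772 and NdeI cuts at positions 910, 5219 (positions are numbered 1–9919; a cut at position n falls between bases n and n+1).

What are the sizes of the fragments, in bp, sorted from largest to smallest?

3553, 3237, 1147, 1072, 910 bp

Combined cut positions (sorted): 910, 4147, 5219, 8772.
Linear molecule, 4 cuts → 5 fragments:
  910 − 0 = 910 bp
  4147 − 910 = 3237 bp
  5219 − 4147 = 1072 bp
  8772 − 5219 = 3553 bp
  9919 − 8772 = 1147 bp
Sorted largest to smallest: 3553, 3237, 1147, 1072, 910 bp.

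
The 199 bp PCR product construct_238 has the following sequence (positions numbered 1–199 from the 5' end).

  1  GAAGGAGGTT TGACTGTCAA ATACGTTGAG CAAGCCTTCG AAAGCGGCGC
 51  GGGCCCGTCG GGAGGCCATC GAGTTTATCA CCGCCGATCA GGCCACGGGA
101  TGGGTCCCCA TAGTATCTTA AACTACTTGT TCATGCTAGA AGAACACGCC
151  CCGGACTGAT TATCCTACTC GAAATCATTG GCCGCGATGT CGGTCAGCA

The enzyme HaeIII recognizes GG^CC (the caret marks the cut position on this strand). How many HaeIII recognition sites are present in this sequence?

GGCC occurs starting at positions 52, 64, 91, 180.
HaeIII cuts at 4 sites.

4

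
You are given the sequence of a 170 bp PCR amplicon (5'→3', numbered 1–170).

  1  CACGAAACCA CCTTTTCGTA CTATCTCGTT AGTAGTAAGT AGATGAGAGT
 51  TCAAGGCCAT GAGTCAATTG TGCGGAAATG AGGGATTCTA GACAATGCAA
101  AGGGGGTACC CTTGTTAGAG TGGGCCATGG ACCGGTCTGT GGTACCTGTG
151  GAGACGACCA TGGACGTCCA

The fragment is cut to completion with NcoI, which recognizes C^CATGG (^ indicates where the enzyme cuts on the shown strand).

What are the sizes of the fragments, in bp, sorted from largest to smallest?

NcoI sites (CCATGG) start at positions 125, 158.
NcoI cuts after the first base of each site, so after positions 125, 158.
Linear molecule, 2 cuts → 3 fragments:
  1–125 → 125 bp
  126–158 → 33 bp
  159–170 → 12 bp
Sorted largest to smallest: 125, 33, 12 bp.

125, 33, 12 bp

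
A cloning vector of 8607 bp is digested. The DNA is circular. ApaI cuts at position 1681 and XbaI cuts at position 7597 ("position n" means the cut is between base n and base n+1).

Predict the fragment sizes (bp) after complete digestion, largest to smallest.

5916, 2691 bp

Combined cut positions (sorted): 1681, 7597.
Circular molecule, 2 cuts → 2 fragments:
  7597 − 1681 = 5916 bp
  wrap: 8607 − 7597 + 1681 = 2691 bp
Sorted largest to smallest: 5916, 2691 bp.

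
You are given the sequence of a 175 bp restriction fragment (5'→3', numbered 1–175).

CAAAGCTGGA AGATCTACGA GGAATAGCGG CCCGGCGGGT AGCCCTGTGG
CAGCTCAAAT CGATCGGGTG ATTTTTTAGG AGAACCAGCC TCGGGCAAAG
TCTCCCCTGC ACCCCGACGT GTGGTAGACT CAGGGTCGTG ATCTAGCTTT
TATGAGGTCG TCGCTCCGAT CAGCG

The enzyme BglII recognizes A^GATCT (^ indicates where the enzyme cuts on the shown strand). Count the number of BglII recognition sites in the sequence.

1

AGATCT occurs starting at position 11.
BglII cuts at 1 site.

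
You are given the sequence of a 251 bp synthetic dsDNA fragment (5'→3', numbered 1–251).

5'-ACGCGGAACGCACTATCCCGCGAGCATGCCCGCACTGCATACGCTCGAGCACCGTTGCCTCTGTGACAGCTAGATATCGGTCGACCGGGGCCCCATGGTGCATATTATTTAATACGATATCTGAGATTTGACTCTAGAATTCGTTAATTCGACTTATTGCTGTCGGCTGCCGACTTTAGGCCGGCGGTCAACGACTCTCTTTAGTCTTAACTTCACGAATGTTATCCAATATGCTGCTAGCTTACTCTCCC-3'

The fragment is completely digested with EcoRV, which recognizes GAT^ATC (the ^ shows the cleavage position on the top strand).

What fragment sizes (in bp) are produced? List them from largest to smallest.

EcoRV sites (GATATC) start at positions 73, 116.
EcoRV cuts after base 3 of each site, so after positions 75, 118.
Linear molecule, 2 cuts → 3 fragments:
  1–75 → 75 bp
  76–118 → 43 bp
  119–251 → 133 bp
Sorted largest to smallest: 133, 75, 43 bp.

133, 75, 43 bp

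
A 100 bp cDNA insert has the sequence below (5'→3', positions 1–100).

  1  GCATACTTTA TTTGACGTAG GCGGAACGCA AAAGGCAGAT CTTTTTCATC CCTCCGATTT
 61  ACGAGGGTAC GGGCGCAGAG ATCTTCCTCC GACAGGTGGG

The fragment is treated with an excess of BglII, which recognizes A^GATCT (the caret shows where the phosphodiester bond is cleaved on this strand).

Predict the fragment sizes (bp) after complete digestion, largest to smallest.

42, 37, 21 bp

BglII sites (AGATCT) start at positions 37, 79.
BglII cuts after the first base of each site, so after positions 37, 79.
Linear molecule, 2 cuts → 3 fragments:
  1–37 → 37 bp
  38–79 → 42 bp
  80–100 → 21 bp
Sorted largest to smallest: 42, 37, 21 bp.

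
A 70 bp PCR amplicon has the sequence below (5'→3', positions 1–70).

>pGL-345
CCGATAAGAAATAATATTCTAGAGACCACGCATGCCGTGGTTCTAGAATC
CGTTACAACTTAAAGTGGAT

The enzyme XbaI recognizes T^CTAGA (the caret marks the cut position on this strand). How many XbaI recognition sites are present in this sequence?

TCTAGA occurs starting at positions 18, 42.
XbaI cuts at 2 sites.

2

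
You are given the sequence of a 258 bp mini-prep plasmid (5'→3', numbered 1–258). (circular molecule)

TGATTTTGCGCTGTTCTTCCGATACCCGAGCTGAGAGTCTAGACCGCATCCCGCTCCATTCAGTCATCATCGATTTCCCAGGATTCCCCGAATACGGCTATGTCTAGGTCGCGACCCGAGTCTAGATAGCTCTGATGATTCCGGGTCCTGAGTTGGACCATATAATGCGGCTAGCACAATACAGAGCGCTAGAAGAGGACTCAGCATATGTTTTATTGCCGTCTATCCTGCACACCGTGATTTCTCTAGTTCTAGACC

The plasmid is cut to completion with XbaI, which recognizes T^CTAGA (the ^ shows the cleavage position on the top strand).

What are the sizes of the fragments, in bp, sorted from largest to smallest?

XbaI sites (TCTAGA) start at positions 38, 121, 251.
XbaI cuts after the first base of each site, so after positions 38, 121, 251.
Circular molecule, 3 cuts → 3 fragments:
  39–121 → 83 bp
  122–251 → 130 bp
  252–258 then 1–38 → 7 + 38 = 45 bp
Sorted largest to smallest: 130, 83, 45 bp.

130, 83, 45 bp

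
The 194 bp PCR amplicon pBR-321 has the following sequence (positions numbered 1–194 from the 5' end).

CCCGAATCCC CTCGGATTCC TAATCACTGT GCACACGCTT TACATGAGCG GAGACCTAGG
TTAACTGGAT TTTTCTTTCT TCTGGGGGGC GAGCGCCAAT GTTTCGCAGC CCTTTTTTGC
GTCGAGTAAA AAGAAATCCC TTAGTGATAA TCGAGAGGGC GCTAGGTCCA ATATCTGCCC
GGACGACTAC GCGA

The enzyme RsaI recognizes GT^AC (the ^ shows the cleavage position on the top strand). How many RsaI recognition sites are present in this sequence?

0

No occurrence of GTAC is present in the sequence.
RsaI does not cut: 0 sites.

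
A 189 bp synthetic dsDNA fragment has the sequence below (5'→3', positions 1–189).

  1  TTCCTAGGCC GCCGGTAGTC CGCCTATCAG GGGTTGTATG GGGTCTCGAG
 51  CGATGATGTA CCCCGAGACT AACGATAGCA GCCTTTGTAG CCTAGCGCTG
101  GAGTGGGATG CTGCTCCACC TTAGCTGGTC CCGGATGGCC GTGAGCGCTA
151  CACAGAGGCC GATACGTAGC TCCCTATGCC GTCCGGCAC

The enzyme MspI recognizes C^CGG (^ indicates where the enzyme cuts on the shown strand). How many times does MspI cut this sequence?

CCGG occurs starting at positions 12, 131, 183.
MspI cuts at 3 sites.

3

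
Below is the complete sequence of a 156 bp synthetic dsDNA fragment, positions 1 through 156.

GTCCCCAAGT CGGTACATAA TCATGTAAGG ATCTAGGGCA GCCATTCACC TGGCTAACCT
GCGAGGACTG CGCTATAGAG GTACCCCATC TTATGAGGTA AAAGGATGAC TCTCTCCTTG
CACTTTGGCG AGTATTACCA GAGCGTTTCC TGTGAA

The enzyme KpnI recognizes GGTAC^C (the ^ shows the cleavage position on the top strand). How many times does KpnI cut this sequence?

GGTACC occurs starting at position 80.
KpnI cuts at 1 site.

1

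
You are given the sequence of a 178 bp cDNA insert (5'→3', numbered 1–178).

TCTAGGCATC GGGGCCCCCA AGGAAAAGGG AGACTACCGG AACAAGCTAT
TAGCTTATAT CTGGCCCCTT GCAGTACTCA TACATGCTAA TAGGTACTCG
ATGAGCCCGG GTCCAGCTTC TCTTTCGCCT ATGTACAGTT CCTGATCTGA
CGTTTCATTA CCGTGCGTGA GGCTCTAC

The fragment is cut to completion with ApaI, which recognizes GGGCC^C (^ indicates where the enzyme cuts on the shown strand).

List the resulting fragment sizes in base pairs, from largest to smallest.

162, 16 bp

The ApaI site (GGGCCC) starts at position 12.
ApaI cuts after base 5 of each site (before the last base), so after position 16.
Linear molecule, 1 cut → 2 fragments:
  1–16 → 16 bp
  17–178 → 162 bp
Sorted largest to smallest: 162, 16 bp.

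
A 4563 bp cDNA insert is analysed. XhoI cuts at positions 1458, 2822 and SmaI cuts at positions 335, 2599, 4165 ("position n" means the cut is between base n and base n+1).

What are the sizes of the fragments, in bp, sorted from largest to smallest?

Combined cut positions (sorted): 335, 1458, 2599, 2822, 4165.
Linear molecule, 5 cuts → 6 fragments:
  335 − 0 = 335 bp
  1458 − 335 = 1123 bp
  2599 − 1458 = 1141 bp
  2822 − 2599 = 223 bp
  4165 − 2822 = 1343 bp
  4563 − 4165 = 398 bp
Sorted largest to smallest: 1343, 1141, 1123, 398, 335, 223 bp.

1343, 1141, 1123, 398, 335, 223 bp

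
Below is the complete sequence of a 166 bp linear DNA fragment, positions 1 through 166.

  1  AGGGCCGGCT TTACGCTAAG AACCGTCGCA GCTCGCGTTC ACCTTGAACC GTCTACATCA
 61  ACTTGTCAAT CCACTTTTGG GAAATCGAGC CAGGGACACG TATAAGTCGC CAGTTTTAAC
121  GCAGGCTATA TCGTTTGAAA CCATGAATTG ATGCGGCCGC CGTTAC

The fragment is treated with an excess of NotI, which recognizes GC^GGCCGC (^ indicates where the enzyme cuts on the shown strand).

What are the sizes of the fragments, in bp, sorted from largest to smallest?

154, 12 bp

The NotI site (GCGGCCGC) starts at position 153.
NotI cuts after base 2 of each site, so after position 154.
Linear molecule, 1 cut → 2 fragments:
  1–154 → 154 bp
  155–166 → 12 bp
Sorted largest to smallest: 154, 12 bp.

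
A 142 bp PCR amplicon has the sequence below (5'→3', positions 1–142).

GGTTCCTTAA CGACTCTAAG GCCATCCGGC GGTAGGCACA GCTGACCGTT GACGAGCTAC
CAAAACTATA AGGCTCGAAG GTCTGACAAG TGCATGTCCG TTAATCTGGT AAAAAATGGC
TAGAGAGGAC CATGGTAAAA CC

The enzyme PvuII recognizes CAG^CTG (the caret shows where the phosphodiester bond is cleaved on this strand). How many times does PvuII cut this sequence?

CAGCTG occurs starting at position 39.
PvuII cuts at 1 site.

1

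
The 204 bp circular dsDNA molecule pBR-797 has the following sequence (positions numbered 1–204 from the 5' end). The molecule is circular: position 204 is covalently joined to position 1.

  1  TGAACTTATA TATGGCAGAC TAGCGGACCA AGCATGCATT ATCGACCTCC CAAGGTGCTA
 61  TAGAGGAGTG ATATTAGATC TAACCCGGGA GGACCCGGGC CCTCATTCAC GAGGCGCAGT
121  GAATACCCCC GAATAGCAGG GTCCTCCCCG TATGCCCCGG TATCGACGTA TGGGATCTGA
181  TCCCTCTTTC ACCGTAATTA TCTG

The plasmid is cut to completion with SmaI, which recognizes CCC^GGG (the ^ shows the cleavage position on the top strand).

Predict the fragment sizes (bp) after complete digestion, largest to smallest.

194, 10 bp

SmaI sites (CCCGGG) start at positions 84, 94.
SmaI cuts after base 3 of each site, so after positions 86, 96.
Circular molecule, 2 cuts → 2 fragments:
  87–96 → 10 bp
  97–204 then 1–86 → 108 + 86 = 194 bp
Sorted largest to smallest: 194, 10 bp.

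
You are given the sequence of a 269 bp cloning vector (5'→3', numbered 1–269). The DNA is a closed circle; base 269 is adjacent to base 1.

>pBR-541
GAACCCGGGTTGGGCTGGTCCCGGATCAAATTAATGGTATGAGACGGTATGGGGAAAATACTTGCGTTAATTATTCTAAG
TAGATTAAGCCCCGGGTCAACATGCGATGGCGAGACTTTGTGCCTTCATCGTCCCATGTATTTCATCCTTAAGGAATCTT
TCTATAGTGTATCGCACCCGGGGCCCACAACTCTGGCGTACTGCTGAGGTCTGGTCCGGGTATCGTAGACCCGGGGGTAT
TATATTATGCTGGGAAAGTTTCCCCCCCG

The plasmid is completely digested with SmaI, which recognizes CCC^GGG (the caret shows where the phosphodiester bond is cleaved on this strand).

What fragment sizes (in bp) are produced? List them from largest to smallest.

SmaI sites (CCCGGG) start at positions 4, 91, 177, 230.
SmaI cuts after base 3 of each site, so after positions 6, 93, 179, 232.
Circular molecule, 4 cuts → 4 fragments:
  7–93 → 87 bp
  94–179 → 86 bp
  180–232 → 53 bp
  233–269 then 1–6 → 37 + 6 = 43 bp
Sorted largest to smallest: 87, 86, 53, 43 bp.

87, 86, 53, 43 bp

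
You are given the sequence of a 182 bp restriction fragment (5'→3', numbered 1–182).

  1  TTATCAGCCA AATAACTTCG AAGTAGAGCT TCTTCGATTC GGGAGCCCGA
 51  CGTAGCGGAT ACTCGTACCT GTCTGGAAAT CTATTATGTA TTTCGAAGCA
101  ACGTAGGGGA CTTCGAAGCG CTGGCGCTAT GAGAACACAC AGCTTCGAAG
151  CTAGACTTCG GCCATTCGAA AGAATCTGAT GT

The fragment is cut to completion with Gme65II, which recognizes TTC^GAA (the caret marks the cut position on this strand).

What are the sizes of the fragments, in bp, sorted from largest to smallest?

Gme65II sites (TTCGAA) start at positions 17, 92, 112, 144, 165.
Gme65II cuts after base 3 of each site, so after positions 19, 94, 114, 146, 167.
Linear molecule, 5 cuts → 6 fragments:
  1–19 → 19 bp
  20–94 → 75 bp
  95–114 → 20 bp
  115–146 → 32 bp
  147–167 → 21 bp
  168–182 → 15 bp
Sorted largest to smallest: 75, 32, 21, 20, 19, 15 bp.

75, 32, 21, 20, 19, 15 bp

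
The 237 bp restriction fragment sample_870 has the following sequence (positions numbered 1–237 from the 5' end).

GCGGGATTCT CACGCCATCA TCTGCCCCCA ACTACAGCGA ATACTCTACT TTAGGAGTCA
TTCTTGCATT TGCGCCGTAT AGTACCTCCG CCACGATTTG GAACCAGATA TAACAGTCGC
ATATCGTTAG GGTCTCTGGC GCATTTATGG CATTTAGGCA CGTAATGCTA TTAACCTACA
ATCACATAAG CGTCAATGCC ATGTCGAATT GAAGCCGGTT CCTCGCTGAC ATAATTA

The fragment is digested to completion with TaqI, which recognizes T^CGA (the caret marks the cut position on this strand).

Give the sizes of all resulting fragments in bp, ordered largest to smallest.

204, 33 bp

The TaqI site (TCGA) starts at position 204.
TaqI cuts after the first base of each site, so after position 204.
Linear molecule, 1 cut → 2 fragments:
  1–204 → 204 bp
  205–237 → 33 bp
Sorted largest to smallest: 204, 33 bp.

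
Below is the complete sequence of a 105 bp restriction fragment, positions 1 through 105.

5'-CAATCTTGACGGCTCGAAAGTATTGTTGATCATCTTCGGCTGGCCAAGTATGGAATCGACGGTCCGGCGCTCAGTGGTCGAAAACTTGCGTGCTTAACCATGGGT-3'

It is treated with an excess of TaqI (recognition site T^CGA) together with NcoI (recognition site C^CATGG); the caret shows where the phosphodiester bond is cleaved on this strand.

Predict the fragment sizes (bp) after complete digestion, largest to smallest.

42, 22, 20, 14, 7 bp

TaqI sites (TCGA) start at positions 14, 56, 78.
TaqI cuts after the first base of each site, so after positions 14, 56, 78.
The NcoI site (CCATGG) starts at position 98.
NcoI cuts after the first base of each site, so after position 98.
Combined cut positions: 14, 56, 78, 98.
Linear molecule, 4 cuts → 5 fragments:
  1–14 → 14 bp
  15–56 → 42 bp
  57–78 → 22 bp
  79–98 → 20 bp
  99–105 → 7 bp
Sorted largest to smallest: 42, 22, 20, 14, 7 bp.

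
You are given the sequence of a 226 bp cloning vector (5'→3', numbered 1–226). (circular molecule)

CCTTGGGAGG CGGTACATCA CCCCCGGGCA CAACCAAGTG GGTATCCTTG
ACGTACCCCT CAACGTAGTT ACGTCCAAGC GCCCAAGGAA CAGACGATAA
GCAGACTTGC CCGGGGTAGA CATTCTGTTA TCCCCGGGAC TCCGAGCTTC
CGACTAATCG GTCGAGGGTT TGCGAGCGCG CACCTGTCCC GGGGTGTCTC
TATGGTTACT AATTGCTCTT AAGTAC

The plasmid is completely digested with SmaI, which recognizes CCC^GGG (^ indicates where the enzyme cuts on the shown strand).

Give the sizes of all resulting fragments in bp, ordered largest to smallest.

SmaI sites (CCCGGG) start at positions 23, 110, 133, 188.
SmaI cuts after base 3 of each site, so after positions 25, 112, 135, 190.
Circular molecule, 4 cuts → 4 fragments:
  26–112 → 87 bp
  113–135 → 23 bp
  136–190 → 55 bp
  191–226 then 1–25 → 36 + 25 = 61 bp
Sorted largest to smallest: 87, 61, 55, 23 bp.

87, 61, 55, 23 bp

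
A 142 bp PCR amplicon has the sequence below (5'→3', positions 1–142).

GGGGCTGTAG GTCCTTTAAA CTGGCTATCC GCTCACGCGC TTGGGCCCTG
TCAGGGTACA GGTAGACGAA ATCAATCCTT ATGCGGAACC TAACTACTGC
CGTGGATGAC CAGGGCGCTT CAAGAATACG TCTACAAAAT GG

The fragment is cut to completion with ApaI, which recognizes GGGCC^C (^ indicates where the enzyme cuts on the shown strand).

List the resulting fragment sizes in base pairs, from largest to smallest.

95, 47 bp

The ApaI site (GGGCCC) starts at position 43.
ApaI cuts after base 5 of each site (before the last base), so after position 47.
Linear molecule, 1 cut → 2 fragments:
  1–47 → 47 bp
  48–142 → 95 bp
Sorted largest to smallest: 95, 47 bp.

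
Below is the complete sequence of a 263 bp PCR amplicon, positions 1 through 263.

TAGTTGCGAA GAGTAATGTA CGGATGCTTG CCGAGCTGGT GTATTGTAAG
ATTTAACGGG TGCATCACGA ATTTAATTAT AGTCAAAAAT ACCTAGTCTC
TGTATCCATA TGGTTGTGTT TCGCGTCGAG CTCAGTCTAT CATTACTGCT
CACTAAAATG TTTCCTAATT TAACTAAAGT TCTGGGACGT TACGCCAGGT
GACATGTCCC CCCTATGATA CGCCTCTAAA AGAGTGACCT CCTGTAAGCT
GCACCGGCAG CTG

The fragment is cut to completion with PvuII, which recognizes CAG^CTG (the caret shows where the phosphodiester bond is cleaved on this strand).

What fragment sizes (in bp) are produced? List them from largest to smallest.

260, 3 bp

The PvuII site (CAGCTG) starts at position 258.
PvuII cuts after base 3 of each site, so after position 260.
Linear molecule, 1 cut → 2 fragments:
  1–260 → 260 bp
  261–263 → 3 bp
Sorted largest to smallest: 260, 3 bp.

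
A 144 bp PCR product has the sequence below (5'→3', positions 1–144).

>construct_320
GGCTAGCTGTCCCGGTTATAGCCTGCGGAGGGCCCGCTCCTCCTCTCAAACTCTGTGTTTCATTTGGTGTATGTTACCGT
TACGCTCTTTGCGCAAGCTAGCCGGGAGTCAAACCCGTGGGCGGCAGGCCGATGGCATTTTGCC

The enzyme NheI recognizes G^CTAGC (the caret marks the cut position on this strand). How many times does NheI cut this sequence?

2

GCTAGC occurs starting at positions 2, 97.
NheI cuts at 2 sites.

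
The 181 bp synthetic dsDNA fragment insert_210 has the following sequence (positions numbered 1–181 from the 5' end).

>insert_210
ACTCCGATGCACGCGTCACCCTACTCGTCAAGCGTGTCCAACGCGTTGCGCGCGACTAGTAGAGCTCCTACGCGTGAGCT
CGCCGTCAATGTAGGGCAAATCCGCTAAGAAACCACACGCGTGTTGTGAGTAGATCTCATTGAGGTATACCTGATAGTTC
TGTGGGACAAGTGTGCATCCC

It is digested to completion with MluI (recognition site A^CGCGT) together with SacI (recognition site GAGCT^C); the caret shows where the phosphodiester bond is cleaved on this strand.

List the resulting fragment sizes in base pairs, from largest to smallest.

MluI sites (ACGCGT) start at positions 11, 41, 70, 117.
MluI cuts after the first base of each site, so after positions 11, 41, 70, 117.
SacI sites (GAGCTC) start at positions 62, 76.
SacI cuts after base 5 of each site (before the last base), so after positions 66, 80.
Combined cut positions: 11, 41, 66, 70, 80, 117.
Linear molecule, 6 cuts → 7 fragments:
  1–11 → 11 bp
  12–41 → 30 bp
  42–66 → 25 bp
  67–70 → 4 bp
  71–80 → 10 bp
  81–117 → 37 bp
  118–181 → 64 bp
Sorted largest to smallest: 64, 37, 30, 25, 11, 10, 4 bp.

64, 37, 30, 25, 11, 10, 4 bp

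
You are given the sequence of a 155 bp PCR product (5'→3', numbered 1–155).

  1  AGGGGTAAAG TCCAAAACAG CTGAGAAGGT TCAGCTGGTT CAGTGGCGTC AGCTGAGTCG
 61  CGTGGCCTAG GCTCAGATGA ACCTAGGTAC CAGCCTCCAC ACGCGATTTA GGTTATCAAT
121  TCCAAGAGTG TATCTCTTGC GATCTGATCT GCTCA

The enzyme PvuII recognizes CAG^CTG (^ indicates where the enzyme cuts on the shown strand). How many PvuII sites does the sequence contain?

CAGCTG occurs starting at positions 18, 32, 50.
PvuII cuts at 3 sites.

3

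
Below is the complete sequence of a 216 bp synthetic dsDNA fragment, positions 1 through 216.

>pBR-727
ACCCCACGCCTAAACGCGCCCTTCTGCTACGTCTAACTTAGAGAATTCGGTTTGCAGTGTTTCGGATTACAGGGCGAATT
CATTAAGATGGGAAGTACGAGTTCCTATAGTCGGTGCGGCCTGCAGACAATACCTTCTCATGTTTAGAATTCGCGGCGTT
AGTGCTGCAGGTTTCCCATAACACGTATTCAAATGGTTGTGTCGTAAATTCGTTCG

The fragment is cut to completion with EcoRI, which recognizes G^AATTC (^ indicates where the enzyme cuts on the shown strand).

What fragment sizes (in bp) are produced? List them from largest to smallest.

EcoRI sites (GAATTC) start at positions 43, 76, 147.
EcoRI cuts after the first base of each site, so after positions 43, 76, 147.
Linear molecule, 3 cuts → 4 fragments:
  1–43 → 43 bp
  44–76 → 33 bp
  77–147 → 71 bp
  148–216 → 69 bp
Sorted largest to smallest: 71, 69, 43, 33 bp.

71, 69, 43, 33 bp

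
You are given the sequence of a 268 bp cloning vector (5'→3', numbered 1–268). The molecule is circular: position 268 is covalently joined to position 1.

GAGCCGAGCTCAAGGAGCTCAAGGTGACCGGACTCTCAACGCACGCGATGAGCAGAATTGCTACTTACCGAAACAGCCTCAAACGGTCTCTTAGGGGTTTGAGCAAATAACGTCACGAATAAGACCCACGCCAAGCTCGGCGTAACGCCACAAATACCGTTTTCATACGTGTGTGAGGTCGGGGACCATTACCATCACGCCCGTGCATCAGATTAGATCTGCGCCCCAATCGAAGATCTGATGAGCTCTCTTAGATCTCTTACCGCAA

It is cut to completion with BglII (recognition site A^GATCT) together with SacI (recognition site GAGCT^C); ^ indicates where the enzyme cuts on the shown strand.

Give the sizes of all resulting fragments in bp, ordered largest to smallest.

BglII sites (AGATCT) start at positions 215, 234, 253.
BglII cuts after the first base of each site, so after positions 215, 234, 253.
SacI sites (GAGCTC) start at positions 6, 15, 243.
SacI cuts after base 5 of each site (before the last base), so after positions 10, 19, 247.
Combined cut positions: 10, 19, 215, 234, 247, 253.
Circular molecule, 6 cuts → 6 fragments:
  11–19 → 9 bp
  20–215 → 196 bp
  216–234 → 19 bp
  235–247 → 13 bp
  248–253 → 6 bp
  254–268 then 1–10 → 15 + 10 = 25 bp
Sorted largest to smallest: 196, 25, 19, 13, 9, 6 bp.

196, 25, 19, 13, 9, 6 bp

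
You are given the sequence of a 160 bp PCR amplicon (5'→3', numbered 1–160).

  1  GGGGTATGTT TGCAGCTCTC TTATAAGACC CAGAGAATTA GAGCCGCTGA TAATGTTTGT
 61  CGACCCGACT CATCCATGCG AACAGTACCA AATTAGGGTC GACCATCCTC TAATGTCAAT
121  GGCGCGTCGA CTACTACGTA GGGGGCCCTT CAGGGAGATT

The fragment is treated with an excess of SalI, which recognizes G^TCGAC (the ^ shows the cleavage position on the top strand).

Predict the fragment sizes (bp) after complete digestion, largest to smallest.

SalI sites (GTCGAC) start at positions 59, 98, 126.
SalI cuts after the first base of each site, so after positions 59, 98, 126.
Linear molecule, 3 cuts → 4 fragments:
  1–59 → 59 bp
  60–98 → 39 bp
  99–126 → 28 bp
  127–160 → 34 bp
Sorted largest to smallest: 59, 39, 34, 28 bp.

59, 39, 34, 28 bp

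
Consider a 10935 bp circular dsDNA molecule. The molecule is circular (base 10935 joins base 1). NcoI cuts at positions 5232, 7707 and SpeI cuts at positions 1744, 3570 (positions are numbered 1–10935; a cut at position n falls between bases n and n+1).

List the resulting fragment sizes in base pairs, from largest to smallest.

4972, 2475, 1826, 1662 bp

Combined cut positions (sorted): 1744, 3570, 5232, 7707.
Circular molecule, 4 cuts → 4 fragments:
  3570 − 1744 = 1826 bp
  5232 − 3570 = 1662 bp
  7707 − 5232 = 2475 bp
  wrap: 10935 − 7707 + 1744 = 4972 bp
Sorted largest to smallest: 4972, 2475, 1826, 1662 bp.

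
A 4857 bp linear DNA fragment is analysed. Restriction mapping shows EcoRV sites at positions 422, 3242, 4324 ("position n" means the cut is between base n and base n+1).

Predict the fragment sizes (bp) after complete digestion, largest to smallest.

Linear molecule, 3 cuts → 4 fragments:
  422 − 0 = 422 bp
  3242 − 422 = 2820 bp
  4324 − 3242 = 1082 bp
  4857 − 4324 = 533 bp
Sorted largest to smallest: 2820, 1082, 533, 422 bp.

2820, 1082, 533, 422 bp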